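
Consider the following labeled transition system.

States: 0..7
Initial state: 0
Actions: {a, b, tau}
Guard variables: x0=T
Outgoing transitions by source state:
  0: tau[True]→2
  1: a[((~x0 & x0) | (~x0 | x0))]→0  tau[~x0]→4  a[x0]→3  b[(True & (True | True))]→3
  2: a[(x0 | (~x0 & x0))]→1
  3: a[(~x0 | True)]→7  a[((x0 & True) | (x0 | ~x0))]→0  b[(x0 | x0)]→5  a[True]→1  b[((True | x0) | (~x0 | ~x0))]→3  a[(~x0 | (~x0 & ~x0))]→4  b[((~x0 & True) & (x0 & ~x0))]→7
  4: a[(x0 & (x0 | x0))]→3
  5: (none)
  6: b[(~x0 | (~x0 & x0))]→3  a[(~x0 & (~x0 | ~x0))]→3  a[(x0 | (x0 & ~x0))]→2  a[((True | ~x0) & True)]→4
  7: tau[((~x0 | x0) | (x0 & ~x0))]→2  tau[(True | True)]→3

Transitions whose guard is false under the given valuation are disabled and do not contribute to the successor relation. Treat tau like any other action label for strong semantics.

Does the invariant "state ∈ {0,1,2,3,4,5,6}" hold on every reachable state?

Answer: INVARIANT VIOLATED at state 7

Trace:
Safe = {0,1,2,3,4,5,6}
R = {0,1,2,3,5,7}
  0: safe
  1: safe
  2: safe
  3: safe
  5: safe
  7: outside
counterexample path to 7: tau·a·a·a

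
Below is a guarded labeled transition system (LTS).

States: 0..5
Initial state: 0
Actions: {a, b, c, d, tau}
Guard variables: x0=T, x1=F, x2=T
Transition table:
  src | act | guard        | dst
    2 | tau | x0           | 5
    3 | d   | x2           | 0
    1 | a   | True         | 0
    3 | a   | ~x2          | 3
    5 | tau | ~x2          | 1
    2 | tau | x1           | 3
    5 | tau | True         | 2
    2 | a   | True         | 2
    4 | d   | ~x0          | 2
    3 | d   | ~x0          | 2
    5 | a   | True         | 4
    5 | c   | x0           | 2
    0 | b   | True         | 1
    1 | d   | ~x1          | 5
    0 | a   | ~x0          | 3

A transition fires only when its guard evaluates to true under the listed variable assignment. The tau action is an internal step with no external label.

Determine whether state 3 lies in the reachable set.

Answer: UNREACHABLE

Analysis:
9 transition(s) survive guard evaluation.
Layer 0: {0}
Layer 1: {1}  now seen {0,1}
Layer 2: {5}  now seen {0,1,5}
Layer 3: {2,4}  now seen {0,1,2,4,5}
Reachable = {0,1,2,4,5}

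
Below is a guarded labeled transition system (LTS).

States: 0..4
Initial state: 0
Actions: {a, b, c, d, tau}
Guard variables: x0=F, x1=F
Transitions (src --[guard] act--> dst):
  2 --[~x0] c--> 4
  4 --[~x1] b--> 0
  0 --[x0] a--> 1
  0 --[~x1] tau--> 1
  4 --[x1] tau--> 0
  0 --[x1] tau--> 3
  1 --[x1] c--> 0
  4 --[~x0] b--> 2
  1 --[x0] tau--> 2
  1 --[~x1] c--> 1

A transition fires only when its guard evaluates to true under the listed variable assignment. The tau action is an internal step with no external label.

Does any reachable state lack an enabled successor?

Answer: DEADLOCK-FREE

Working:
Reachable = {0,1}
  0: tau→1  [1 out]
  1: c→1  [1 out]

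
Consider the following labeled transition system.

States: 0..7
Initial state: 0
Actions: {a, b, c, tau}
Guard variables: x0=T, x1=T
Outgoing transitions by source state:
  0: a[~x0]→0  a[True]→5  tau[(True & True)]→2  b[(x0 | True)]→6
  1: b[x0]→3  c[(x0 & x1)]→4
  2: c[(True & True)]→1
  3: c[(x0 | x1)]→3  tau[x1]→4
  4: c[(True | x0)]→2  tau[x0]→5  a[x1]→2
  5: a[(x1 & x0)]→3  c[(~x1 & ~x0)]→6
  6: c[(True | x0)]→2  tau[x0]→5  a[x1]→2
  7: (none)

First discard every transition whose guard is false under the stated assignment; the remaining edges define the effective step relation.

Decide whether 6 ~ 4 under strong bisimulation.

Refine partition for ~:
  round 0: {{0,1,2,3,4,5,6,7}}
  round 1: {{0},{1},{2},{3},{4,6},{5},{7}}
7 equivalence class(es) (converged in 2)
[6]={4,6}  [4]={4,6}

Answer: BISIMILAR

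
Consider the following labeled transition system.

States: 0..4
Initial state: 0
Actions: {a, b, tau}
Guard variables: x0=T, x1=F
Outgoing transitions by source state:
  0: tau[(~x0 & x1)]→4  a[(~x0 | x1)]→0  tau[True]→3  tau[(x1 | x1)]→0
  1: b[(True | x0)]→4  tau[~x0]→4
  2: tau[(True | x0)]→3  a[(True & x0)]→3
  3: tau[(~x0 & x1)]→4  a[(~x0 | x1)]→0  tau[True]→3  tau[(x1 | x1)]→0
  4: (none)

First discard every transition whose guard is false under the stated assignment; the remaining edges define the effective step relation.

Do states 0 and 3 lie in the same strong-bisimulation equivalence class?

Bisimulation quotient by refinement:
  round 0: {{0,1,2,3,4}}
  round 1: {{0,3},{1},{2},{4}}
4 equivalence class(es) (converged in 2)
[0]={0,3}  [3]={0,3}

Answer: BISIMILAR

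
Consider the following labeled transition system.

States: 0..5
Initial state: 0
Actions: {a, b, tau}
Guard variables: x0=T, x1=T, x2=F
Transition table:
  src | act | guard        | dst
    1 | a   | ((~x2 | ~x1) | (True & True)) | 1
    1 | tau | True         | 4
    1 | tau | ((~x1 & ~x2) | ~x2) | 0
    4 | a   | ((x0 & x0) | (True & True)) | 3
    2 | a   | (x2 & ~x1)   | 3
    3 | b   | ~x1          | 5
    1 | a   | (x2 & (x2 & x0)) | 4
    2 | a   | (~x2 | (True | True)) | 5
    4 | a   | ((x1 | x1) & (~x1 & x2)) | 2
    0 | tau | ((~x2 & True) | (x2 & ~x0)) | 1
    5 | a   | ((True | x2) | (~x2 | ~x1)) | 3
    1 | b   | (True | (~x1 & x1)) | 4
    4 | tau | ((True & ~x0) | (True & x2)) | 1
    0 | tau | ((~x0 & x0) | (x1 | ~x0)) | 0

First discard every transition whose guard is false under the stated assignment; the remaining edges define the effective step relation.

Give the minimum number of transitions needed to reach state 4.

Layered search for 4:
  L0 = {0}
  L1 = {1}
  L2 = {4}
4 enters at depth 2; path tau·b

Answer: 2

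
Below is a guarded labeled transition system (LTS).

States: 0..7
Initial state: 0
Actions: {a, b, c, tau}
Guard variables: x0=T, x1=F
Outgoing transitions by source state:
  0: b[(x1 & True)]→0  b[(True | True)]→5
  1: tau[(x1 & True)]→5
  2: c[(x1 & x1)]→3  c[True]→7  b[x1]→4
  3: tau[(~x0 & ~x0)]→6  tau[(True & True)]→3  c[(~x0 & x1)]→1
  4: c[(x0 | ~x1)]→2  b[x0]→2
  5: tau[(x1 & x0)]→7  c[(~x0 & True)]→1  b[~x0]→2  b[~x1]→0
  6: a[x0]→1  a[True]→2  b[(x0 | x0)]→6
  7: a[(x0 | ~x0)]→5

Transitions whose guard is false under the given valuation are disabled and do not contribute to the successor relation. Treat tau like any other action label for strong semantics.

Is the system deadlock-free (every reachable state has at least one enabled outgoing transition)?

Answer: DEADLOCK-FREE

Analysis:
Reachable = {0,5}
  0: b→5  [deg 1]
  5: b→0  [deg 1]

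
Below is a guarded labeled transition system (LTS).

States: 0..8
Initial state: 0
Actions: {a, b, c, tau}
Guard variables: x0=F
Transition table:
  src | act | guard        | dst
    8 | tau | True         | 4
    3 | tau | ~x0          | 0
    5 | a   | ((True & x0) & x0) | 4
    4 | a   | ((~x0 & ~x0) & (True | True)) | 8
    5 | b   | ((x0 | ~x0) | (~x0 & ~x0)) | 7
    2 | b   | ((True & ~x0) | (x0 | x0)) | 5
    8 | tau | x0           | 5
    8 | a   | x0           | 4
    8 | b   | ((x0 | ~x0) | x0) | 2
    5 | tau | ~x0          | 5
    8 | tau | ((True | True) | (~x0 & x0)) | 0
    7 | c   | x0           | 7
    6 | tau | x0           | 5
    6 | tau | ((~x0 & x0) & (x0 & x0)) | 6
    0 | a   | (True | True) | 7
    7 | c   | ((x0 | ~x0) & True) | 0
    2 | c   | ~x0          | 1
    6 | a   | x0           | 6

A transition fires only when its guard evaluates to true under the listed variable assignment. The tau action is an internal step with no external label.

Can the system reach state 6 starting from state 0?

Guard filter leaves 11 enabled edge(s).
Layer 0: {0}
Layer 1: {7}  total {0,7}
R = {0,7}

Answer: UNREACHABLE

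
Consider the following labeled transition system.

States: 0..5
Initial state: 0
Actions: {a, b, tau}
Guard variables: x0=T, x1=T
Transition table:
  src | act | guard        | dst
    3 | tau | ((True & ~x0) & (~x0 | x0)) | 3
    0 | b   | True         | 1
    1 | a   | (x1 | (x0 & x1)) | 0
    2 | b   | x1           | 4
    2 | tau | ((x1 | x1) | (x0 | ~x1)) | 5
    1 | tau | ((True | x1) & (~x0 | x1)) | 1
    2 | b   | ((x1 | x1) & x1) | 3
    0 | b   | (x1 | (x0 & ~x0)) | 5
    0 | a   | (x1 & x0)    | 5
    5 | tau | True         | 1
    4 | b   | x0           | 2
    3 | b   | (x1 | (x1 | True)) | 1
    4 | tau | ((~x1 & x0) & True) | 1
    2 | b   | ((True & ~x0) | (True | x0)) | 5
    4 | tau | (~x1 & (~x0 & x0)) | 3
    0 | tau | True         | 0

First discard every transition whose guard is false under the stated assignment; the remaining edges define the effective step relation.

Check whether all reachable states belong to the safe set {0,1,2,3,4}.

Answer: INVARIANT VIOLATED at state 5

Working:
Inv-set: {0,1,2,3,4}
Reach set: {0,1,5}
  0: safe
  1: safe
  5: outside
counterexample path to 5: b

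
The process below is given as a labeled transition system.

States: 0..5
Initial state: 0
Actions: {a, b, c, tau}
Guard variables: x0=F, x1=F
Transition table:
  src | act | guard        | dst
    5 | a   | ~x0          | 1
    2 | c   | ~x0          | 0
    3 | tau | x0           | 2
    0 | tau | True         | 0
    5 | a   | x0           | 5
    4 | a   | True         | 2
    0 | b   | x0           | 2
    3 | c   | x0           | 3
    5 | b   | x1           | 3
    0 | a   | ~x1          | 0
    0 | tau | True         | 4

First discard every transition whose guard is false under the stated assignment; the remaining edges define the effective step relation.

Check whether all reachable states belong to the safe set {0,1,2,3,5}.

Inv-set: {0,1,2,3,5}
Reach set: {0,2,4}
  0: ✓
  2: ✓
  4: ✗ unsafe
witness against invariant: tau → 4

Answer: INVARIANT VIOLATED at state 4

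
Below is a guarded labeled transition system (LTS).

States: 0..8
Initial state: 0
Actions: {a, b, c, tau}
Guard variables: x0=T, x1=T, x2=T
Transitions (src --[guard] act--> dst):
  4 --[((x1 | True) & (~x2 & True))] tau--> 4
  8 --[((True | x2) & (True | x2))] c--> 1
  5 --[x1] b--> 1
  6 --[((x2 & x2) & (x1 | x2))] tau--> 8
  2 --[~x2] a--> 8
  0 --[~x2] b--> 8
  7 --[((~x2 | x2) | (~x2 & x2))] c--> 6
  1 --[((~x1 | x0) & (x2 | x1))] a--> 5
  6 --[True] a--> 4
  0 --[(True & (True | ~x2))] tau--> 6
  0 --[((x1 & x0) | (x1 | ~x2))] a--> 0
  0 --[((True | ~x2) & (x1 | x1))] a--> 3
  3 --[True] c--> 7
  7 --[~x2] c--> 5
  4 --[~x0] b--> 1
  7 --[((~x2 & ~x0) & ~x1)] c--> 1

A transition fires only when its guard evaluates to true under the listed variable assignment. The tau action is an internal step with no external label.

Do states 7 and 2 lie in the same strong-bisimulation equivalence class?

Bisimulation quotient by refinement:
  round 0: {{0,1,2,3,4,5,6,7,8}}
  round 1: {{0,6},{1},{2,4},{3,7,8},{5}}
  round 2: {{0},{1},{2,4},{3},{5},{6},{7},{8}}
stable after 3 split(s): 8 block(s)
7∈{7}, 2∈{2,4}

Answer: NOT BISIMILAR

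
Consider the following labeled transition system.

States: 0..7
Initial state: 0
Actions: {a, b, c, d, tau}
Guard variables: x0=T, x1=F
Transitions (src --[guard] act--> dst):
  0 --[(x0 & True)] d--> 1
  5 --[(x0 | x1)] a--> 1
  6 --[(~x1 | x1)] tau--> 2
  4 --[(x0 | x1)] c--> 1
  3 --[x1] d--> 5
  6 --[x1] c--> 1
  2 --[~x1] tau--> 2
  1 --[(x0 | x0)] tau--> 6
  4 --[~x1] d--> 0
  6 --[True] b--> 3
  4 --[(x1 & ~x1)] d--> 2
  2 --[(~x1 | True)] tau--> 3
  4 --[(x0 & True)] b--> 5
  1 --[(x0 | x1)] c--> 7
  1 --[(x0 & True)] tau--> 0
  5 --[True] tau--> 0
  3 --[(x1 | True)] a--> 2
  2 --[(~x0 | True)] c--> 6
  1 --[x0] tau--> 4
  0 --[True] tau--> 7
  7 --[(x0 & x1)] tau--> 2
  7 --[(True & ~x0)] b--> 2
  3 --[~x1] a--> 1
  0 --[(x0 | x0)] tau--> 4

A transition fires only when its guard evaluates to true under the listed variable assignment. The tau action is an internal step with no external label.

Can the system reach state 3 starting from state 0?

Answer: REACHABLE

Trace:
19 transition(s) survive guard evaluation.
depth 0: {0}
depth 1: {1,4,7}  cumulative {0,1,4,7}
depth 2: {5,6}  cumulative {0,1,4,5,6,7}
depth 3: {2,3}  cumulative {0,1,2,3,4,5,6,7}
Reach set: {0,1,2,3,4,5,6,7}
Path to 3: d·tau·b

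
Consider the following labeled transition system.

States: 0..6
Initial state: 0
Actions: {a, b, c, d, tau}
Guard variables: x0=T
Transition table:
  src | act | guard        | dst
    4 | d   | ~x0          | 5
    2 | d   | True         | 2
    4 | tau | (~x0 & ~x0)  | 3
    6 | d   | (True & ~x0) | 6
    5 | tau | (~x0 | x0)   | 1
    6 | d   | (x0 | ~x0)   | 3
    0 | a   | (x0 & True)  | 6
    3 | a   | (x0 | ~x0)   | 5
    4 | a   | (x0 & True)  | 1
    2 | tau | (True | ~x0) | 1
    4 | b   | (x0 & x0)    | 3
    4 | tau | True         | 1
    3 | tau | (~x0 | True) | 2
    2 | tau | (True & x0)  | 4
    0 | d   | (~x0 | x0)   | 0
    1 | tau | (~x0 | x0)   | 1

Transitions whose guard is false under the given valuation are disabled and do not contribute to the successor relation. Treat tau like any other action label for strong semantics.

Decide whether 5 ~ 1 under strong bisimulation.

Answer: BISIMILAR

Analysis:
Refine partition for ~:
  π0 = {{0,1,2,3,4,5,6}}
  π1 = {{0},{1,5},{2},{3},{4},{6}}
6 equivalence class(es) (converged in 2)
5∈{1,5}, 1∈{1,5}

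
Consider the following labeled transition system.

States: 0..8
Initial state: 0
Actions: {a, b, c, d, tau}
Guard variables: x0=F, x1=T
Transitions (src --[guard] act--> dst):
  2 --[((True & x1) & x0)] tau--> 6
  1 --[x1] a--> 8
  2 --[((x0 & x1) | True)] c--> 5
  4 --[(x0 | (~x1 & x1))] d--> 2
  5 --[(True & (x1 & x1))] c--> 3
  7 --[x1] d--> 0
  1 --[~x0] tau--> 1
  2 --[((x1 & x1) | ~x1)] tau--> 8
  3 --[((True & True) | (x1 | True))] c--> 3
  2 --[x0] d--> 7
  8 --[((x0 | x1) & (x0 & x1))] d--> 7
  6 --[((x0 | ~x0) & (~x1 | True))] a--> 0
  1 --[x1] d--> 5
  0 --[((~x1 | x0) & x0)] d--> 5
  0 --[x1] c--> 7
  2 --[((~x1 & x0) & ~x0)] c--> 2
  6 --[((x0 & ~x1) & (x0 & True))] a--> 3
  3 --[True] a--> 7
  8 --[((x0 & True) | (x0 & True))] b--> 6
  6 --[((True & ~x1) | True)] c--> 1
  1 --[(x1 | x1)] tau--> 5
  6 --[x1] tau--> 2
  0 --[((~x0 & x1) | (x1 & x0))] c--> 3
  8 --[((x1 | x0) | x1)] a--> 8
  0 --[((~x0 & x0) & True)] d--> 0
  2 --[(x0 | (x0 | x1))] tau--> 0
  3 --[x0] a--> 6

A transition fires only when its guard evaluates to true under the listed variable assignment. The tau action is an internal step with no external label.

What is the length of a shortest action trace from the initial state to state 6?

Layered search for 6:
  depth 0: {0}
  depth 1: {3,7}
6 never appears.

Answer: UNREACHABLE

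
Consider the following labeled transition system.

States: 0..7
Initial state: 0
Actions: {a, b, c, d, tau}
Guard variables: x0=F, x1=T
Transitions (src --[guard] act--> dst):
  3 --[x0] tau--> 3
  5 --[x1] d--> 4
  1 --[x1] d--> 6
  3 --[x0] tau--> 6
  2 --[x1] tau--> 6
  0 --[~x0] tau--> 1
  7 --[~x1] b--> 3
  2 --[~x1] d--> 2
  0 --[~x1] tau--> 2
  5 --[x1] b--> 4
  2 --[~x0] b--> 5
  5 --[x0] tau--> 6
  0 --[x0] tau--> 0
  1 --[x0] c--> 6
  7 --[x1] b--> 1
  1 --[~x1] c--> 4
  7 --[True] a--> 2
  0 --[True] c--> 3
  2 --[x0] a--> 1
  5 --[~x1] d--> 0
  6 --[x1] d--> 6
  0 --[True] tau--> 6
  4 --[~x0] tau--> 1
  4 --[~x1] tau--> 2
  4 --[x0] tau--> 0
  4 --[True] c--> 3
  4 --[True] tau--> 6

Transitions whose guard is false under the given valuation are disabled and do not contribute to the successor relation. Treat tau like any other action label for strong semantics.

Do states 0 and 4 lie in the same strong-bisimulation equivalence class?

Compute ~ classes (split until stable):
  round 0: {{0,1,2,3,4,5,6,7}}
  round 1: {{0,4},{1,6},{2},{3},{5},{7}}
6 equivalence class(es) (converged in 2)
class of 0: {0,4}; class of 4: {0,4}

Answer: BISIMILAR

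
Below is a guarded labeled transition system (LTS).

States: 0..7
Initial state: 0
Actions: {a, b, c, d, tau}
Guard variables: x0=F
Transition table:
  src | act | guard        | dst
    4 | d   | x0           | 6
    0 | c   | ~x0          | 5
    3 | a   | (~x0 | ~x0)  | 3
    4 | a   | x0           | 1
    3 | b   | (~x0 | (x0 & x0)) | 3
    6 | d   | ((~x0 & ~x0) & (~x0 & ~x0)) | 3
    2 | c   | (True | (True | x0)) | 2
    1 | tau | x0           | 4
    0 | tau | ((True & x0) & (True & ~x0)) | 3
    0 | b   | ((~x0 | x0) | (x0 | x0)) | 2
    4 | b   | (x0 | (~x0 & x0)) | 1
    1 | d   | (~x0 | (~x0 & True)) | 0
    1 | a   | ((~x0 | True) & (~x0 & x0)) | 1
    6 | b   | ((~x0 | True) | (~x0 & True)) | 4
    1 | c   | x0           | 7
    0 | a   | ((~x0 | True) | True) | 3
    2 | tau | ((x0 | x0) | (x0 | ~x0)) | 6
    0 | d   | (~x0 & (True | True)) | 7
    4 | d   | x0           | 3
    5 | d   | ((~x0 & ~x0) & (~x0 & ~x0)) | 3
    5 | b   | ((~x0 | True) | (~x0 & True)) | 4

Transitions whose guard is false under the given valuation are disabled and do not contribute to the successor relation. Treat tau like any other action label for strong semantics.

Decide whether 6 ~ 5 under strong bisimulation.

Compute ~ classes (split until stable):
  round 0: {{0,1,2,3,4,5,6,7}}
  round 1: {{0},{1},{2},{3},{4,7},{5,6}}
stable after 2 split(s): 6 block(s)
6∈{5,6}, 5∈{5,6}

Answer: BISIMILAR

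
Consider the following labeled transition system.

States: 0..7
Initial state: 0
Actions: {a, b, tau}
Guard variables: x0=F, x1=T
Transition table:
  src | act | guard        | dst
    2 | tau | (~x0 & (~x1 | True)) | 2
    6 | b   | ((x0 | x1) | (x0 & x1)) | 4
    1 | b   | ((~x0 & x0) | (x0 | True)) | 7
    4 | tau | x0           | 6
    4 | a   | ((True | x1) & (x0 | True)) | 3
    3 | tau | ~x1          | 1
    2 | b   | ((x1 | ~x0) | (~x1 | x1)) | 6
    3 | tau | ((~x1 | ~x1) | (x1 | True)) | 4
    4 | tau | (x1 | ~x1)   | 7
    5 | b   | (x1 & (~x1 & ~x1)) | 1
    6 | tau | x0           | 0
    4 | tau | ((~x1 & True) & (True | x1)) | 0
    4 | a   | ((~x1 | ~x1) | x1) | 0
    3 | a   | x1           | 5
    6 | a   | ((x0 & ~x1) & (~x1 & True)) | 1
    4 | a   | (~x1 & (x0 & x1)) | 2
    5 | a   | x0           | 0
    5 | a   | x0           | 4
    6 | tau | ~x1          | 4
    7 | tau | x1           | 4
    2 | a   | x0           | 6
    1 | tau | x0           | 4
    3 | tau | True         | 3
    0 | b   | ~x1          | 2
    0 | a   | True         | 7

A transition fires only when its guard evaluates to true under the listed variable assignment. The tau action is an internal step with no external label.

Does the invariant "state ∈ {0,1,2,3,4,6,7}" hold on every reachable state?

Safe = {0,1,2,3,4,6,7}
Reach set: {0,3,4,5,7}
  0: ✓
  3: ✓
  4: ✓
  5: VIOLATES
  7: ✓
reach 5 via a·tau·a·a — violates

Answer: INVARIANT VIOLATED at state 5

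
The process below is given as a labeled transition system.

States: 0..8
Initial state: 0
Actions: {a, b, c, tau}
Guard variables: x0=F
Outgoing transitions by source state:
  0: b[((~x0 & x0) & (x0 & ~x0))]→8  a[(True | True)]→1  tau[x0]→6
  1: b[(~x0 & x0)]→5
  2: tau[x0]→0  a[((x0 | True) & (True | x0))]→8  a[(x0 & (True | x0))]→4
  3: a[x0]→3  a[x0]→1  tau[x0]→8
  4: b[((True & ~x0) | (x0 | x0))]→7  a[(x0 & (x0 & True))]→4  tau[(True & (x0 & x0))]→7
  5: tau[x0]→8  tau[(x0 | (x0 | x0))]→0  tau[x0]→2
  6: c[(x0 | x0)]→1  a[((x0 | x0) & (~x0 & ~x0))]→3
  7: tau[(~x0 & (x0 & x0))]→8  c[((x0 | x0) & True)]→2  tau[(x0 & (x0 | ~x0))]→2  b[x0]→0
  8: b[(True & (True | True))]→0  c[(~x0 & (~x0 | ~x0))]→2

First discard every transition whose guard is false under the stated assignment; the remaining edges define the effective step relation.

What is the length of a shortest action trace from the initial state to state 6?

Answer: UNREACHABLE

Working:
Breadth-first toward 6:
  depth 0: {0}
  depth 1: {1}
6 never appears.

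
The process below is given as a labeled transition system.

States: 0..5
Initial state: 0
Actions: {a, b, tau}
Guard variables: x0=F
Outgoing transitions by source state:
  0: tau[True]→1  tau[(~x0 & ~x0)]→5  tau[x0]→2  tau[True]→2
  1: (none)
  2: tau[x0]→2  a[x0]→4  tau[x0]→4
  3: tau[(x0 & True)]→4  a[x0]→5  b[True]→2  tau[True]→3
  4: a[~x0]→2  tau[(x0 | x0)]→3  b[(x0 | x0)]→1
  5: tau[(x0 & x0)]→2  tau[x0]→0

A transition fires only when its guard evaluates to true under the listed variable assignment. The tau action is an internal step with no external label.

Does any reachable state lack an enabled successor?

Reachable = {0,1,2,5}
  0: tau→1  tau→2  tau→5  [3 exit(s)]
  1: ∅  [deadlock]
  2: ∅  [deadlock]
  5: ∅  [deadlock]
trace reaching 1: tau

Answer: DEADLOCK at state 1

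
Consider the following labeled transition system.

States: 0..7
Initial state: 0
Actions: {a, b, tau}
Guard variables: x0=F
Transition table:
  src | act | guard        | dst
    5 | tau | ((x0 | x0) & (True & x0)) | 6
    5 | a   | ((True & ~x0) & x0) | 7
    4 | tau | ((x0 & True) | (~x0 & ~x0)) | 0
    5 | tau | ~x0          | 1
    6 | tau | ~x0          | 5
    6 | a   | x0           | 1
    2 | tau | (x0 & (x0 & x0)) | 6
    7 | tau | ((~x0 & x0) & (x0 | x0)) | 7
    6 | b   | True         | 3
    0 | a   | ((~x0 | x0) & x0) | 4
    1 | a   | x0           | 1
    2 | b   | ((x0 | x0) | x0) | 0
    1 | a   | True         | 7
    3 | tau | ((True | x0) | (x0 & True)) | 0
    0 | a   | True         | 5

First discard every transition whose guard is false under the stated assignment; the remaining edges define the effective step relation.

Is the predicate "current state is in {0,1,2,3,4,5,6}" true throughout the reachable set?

Allowed set {0,1,2,3,4,5,6}
Reach set: {0,1,5,7}
  0: ✓
  1: ✓
  5: ✓
  7: ✗ unsafe
witness against invariant: a·tau·a → 7

Answer: INVARIANT VIOLATED at state 7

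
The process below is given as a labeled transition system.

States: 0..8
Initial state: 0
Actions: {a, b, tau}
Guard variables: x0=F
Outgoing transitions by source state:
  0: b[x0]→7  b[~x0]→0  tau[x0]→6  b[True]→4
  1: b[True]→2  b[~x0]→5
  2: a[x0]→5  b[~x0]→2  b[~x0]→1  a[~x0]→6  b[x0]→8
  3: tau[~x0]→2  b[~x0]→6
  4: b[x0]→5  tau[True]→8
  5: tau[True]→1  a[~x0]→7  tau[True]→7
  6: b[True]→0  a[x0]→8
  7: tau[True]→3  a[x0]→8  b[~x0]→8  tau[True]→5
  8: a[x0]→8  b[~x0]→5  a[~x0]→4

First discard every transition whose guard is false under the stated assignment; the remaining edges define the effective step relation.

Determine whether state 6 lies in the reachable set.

Answer: REACHABLE

Analysis:
After dropping false guards: 19 live edges.
Layer 0: {0}
Layer 1: {4}  now seen {0,4}
Layer 2: {8}  now seen {0,4,8}
Layer 3: {5}  now seen {0,4,5,8}
Layer 4: {1,7}  now seen {0,1,4,5,7,8}
Layer 5: {2,3}  now seen {0,1,2,3,4,5,7,8}
Layer 6: {6}  now seen {0,1,2,3,4,5,6,7,8}
R = {0,1,2,3,4,5,6,7,8}
Path to 6: b·tau·b·tau·b·a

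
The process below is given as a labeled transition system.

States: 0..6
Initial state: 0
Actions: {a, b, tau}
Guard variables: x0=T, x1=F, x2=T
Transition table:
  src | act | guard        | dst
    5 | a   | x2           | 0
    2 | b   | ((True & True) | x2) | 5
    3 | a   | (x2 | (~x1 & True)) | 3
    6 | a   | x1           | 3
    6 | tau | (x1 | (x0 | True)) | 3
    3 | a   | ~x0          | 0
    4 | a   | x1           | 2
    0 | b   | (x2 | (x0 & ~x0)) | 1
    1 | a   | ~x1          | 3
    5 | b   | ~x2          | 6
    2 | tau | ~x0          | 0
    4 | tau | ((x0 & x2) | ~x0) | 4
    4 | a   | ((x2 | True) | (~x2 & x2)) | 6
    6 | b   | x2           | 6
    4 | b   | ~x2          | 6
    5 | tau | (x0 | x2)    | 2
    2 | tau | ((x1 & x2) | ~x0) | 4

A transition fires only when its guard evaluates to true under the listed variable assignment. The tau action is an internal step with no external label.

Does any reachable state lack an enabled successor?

Reach set: {0,1,3}
  0: b→1  [deg 1]
  1: a→3  [deg 1]
  3: a→3  [deg 1]

Answer: DEADLOCK-FREE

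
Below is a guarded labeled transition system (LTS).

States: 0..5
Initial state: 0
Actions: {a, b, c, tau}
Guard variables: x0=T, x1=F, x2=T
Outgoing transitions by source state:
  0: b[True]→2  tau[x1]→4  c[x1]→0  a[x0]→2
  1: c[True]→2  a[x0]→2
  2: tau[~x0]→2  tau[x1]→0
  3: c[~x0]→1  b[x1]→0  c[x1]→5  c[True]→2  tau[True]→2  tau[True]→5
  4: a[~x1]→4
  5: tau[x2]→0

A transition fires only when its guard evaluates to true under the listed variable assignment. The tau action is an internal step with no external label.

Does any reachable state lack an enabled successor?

Answer: DEADLOCK at state 2

Analysis:
R = {0,2}
  0: a→2  b→2  [deg 2]
  2: ∅  [STUCK]
witness 2: b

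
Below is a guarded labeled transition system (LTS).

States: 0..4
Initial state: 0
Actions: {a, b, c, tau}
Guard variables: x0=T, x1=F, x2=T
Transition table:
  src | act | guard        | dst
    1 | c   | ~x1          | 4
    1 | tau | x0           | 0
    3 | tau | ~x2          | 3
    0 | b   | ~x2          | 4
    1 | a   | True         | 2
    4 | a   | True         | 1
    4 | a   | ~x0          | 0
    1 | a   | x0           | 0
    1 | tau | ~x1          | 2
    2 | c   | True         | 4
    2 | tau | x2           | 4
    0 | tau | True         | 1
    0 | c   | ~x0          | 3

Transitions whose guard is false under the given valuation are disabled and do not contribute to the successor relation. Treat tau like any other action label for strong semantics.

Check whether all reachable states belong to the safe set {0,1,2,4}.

Safe = {0,1,2,4}
Reachable = {0,1,2,4}
  0: ✓
  1: ✓
  2: ✓
  4: ✓

Answer: INVARIANT HOLDS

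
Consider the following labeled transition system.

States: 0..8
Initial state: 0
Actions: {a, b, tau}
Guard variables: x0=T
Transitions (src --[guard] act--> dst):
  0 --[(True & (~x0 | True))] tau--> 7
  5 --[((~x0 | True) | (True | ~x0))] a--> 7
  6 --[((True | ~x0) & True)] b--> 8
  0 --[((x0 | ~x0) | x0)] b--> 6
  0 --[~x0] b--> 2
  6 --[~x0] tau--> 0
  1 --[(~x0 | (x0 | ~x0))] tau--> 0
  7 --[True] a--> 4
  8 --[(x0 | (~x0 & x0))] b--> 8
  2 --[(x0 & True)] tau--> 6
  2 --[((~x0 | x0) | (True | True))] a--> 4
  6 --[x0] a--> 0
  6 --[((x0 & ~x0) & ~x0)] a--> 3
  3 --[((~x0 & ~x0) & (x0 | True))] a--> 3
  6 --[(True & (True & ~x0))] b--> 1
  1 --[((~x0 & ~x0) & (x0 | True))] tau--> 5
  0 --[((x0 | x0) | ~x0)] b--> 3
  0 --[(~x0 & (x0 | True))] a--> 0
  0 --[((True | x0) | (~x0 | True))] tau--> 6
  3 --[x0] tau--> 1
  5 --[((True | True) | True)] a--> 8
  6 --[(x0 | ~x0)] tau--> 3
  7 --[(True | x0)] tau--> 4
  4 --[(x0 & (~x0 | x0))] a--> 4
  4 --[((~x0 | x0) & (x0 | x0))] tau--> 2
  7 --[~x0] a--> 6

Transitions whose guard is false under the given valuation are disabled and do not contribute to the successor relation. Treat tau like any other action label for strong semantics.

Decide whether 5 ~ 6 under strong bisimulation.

Answer: NOT BISIMILAR

Analysis:
Compute ~ classes (split until stable):
  P[0] = {{0,1,2,3,4,5,6,7,8}}
  P[1] = {{0},{1,3},{2,4,7},{5},{6},{8}}
  P[2] = {{0},{1},{2},{3},{4,7},{5},{6},{8}}
  P[3] = {{0},{1},{2},{3},{4},{5},{6},{7},{8}}
Fixed point at round 4; 9 class(es).
[5]={5}  [6]={6}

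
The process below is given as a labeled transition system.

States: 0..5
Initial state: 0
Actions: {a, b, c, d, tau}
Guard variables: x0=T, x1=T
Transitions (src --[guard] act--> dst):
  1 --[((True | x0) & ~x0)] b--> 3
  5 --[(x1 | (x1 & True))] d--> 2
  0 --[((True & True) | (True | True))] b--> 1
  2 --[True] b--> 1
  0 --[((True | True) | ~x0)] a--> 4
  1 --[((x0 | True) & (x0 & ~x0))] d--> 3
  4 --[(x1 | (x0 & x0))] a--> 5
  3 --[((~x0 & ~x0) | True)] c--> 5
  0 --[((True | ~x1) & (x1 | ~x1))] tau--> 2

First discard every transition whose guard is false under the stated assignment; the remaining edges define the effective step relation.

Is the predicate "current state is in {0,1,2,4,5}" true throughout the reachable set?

Answer: INVARIANT HOLDS

Analysis:
Allowed set {0,1,2,4,5}
Reach set: {0,1,2,4,5}
  0: ok
  1: ok
  2: ok
  4: ok
  5: ok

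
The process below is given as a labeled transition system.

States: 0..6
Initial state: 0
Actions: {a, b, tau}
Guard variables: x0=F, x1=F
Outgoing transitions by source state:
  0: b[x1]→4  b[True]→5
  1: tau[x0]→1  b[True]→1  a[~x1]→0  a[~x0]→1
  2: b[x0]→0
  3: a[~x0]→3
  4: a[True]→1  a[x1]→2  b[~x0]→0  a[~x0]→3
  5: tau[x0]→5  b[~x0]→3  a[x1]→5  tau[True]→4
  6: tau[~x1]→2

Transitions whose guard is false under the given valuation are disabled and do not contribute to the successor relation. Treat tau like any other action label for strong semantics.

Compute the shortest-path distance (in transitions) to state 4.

Answer: 2

Working:
BFS to 4:
  depth 0: {0}
  depth 1: {5}
  depth 2: {3,4}
depth(4)=2, e.g. b·tau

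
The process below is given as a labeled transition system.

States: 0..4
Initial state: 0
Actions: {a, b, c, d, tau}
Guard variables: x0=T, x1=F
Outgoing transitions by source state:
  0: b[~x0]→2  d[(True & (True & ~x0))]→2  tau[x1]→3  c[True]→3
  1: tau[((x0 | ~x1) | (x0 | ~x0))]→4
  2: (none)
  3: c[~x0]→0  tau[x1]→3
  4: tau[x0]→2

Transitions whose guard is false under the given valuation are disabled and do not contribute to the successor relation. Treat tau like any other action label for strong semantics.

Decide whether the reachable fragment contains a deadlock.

Answer: DEADLOCK at state 3

Trace:
Reach set: {0,3}
  0: c→3  [1 exit(s)]
  3: ∅  [STUCK]
Path to 3: c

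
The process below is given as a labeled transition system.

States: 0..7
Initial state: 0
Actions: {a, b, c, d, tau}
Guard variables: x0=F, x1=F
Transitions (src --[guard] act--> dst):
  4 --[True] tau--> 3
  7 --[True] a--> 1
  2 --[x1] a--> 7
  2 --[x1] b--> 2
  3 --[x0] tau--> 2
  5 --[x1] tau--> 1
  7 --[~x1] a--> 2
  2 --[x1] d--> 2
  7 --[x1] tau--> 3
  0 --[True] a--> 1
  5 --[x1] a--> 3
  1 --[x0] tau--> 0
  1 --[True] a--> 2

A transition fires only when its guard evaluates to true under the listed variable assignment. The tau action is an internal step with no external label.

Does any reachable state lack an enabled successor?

R = {0,1,2}
  0: a→1  [1 out]
  1: a→2  [1 out]
  2: ∅  [STUCK]
Path to 2: a·a

Answer: DEADLOCK at state 2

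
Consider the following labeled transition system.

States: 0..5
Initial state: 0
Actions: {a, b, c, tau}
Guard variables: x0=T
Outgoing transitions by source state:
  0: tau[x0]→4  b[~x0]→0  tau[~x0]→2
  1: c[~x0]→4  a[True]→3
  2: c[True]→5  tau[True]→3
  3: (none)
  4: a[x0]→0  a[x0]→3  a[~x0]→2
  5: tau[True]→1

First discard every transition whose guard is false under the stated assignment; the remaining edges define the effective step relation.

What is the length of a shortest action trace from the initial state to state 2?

Answer: UNREACHABLE

Working:
BFS to 2:
  depth 0: {0}
  depth 1: {4}
  depth 2: {3}
2 never appears.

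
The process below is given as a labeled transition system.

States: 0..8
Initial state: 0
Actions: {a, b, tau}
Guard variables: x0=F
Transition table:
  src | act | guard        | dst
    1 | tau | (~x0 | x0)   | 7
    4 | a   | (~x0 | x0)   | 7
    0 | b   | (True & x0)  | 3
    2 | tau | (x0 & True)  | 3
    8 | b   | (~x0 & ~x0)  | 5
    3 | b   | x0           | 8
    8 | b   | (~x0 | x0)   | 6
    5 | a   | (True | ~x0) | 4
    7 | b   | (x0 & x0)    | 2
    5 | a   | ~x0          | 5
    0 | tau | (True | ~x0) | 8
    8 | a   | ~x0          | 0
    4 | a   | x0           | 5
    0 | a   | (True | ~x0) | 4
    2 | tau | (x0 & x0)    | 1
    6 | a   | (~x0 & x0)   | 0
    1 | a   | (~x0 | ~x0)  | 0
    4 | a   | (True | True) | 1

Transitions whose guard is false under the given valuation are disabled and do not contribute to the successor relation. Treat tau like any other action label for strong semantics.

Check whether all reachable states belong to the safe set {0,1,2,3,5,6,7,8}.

Allowed set {0,1,2,3,5,6,7,8}
Reach set: {0,1,4,5,6,7,8}
  0: ✓
  1: ✓
  4: outside
  5: ✓
  6: ✓
  7: ✓
  8: ✓
counterexample path to 4: a

Answer: INVARIANT VIOLATED at state 4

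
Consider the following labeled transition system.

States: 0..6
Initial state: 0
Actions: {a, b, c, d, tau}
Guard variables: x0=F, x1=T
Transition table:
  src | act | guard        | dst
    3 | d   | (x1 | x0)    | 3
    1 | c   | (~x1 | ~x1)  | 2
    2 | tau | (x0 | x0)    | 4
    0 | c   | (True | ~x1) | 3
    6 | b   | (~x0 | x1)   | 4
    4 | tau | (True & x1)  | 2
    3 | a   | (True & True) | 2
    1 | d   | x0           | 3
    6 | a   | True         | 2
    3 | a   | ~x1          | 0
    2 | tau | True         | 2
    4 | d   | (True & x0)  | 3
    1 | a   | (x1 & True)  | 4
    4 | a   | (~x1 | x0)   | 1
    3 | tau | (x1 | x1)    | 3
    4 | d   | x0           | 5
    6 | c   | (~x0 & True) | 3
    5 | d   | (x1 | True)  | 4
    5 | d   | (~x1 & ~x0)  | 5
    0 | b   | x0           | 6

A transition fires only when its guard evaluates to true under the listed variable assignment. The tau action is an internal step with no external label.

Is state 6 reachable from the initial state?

Answer: UNREACHABLE

Trace:
After dropping false guards: 11 live edges.
depth 0: {0}
depth 1: {3}  now seen {0,3}
depth 2: {2}  now seen {0,2,3}
R = {0,2,3}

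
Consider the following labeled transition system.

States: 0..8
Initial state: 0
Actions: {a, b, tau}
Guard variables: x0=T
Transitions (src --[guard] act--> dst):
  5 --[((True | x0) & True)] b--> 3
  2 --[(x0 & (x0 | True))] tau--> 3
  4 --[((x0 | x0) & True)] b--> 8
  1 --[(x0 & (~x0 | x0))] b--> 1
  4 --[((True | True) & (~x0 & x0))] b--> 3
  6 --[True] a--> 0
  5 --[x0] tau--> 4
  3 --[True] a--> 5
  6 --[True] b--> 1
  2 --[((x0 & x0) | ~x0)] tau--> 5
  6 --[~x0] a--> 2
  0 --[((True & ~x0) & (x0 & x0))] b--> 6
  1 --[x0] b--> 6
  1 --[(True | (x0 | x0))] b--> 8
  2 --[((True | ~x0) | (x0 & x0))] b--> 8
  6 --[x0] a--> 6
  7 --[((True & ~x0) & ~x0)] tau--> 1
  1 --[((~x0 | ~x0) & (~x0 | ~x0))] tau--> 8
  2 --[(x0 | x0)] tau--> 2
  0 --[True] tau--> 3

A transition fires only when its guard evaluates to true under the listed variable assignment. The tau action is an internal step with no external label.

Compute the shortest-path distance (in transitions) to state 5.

Breadth-first toward 5:
  L0 = {0}
  L1 = {3}
  L2 = {5}
first hit 5 at d=2 via tau·a

Answer: 2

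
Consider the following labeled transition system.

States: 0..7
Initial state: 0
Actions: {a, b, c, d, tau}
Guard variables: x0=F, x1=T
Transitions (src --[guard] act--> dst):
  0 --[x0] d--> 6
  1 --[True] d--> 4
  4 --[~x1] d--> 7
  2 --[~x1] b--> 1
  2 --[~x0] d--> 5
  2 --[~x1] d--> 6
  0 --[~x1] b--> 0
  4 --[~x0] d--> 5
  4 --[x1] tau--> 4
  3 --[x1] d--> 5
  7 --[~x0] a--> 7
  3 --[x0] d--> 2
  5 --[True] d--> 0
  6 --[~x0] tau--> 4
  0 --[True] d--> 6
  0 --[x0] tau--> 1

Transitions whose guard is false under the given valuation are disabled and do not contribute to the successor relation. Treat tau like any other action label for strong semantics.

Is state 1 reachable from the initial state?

Guard filter leaves 9 enabled edge(s).
Layer 0: {0}
Layer 1: {6}  cumulative {0,6}
Layer 2: {4}  cumulative {0,4,6}
Layer 3: {5}  cumulative {0,4,5,6}
Reachable = {0,4,5,6}

Answer: UNREACHABLE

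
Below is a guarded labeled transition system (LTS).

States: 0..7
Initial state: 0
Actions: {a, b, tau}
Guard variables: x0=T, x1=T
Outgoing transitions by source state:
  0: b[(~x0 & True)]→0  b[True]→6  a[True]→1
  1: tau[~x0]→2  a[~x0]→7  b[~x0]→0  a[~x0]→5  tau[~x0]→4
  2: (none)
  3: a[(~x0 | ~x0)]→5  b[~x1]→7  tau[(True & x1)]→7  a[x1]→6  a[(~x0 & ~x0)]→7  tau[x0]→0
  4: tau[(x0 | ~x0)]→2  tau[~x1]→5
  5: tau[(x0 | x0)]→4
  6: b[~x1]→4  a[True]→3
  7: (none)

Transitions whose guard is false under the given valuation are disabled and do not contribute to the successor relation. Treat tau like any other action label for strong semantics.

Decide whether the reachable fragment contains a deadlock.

Answer: DEADLOCK at state 1

Trace:
Reachable = {0,1,3,6,7}
  0: a→1  b→6  [2 out]
  1: ∅  [no exit]
  3: a→6  tau→0  tau→7  [3 out]
  6: a→3  [1 out]
  7: ∅  [no exit]
trace reaching 1: a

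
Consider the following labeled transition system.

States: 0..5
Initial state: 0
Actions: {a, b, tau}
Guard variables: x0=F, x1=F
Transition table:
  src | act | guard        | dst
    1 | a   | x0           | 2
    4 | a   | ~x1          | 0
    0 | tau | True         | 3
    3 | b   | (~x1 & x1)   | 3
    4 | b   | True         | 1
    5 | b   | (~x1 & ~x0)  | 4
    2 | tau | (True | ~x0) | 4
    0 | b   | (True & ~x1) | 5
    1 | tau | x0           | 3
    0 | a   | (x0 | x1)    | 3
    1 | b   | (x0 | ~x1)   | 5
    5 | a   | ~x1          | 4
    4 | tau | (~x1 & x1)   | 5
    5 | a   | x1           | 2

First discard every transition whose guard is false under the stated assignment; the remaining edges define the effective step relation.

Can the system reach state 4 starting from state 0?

Answer: REACHABLE

Working:
After dropping false guards: 8 live edges.
Layer 0: {0}
Layer 1: {3,5}  now seen {0,3,5}
Layer 2: {4}  now seen {0,3,4,5}
Layer 3: {1}  now seen {0,1,3,4,5}
Reachable = {0,1,3,4,5}
witness 4: b·b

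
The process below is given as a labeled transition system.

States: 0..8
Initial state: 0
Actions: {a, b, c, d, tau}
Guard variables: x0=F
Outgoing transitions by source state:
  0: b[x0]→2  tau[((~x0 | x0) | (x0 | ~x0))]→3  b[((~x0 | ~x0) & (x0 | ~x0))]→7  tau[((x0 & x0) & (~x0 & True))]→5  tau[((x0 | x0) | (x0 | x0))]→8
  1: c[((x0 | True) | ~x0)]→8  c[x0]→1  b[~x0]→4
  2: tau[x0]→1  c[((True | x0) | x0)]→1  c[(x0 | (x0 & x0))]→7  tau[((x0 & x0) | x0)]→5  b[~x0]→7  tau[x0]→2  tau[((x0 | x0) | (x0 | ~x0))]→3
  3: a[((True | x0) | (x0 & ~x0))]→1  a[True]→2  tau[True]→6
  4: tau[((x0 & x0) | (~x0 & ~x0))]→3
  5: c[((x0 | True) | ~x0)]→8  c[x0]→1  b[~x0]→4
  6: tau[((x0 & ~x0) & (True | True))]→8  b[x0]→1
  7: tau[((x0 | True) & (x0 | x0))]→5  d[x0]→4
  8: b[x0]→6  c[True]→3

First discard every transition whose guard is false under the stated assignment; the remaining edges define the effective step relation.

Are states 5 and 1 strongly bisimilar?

Refine partition for ~:
  P[0] = {{0,1,2,3,4,5,6,7,8}}
  P[1] = {{0},{1,5},{2},{3},{4},{6,7},{8}}
Fixed point at round 2; 7 class(es).
class of 5: {1,5}; class of 1: {1,5}

Answer: BISIMILAR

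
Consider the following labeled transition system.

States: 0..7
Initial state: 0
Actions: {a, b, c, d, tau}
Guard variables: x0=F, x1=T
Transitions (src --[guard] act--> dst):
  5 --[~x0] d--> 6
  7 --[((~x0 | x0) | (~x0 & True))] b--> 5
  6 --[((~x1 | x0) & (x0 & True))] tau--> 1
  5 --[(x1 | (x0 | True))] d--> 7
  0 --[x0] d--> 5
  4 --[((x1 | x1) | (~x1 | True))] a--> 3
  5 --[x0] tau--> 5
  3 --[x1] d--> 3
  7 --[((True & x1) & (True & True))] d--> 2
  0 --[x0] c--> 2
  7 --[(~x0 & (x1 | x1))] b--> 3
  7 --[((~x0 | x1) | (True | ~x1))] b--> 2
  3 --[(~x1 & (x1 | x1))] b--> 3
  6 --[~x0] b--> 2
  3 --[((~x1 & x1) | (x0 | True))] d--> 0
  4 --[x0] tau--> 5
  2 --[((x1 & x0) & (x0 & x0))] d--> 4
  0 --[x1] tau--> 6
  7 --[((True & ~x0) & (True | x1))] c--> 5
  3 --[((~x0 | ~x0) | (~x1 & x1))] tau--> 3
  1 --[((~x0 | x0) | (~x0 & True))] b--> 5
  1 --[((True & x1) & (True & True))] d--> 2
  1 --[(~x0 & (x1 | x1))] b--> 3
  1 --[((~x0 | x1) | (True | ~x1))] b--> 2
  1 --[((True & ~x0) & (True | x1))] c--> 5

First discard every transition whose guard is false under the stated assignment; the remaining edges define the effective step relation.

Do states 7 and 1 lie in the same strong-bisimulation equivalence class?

Answer: BISIMILAR

Trace:
Refine partition for ~:
  π0 = {{0,1,2,3,4,5,6,7}}
  π1 = {{0},{1,7},{2},{3},{4},{5},{6}}
7 equivalence class(es) (converged in 2)
class of 7: {1,7}; class of 1: {1,7}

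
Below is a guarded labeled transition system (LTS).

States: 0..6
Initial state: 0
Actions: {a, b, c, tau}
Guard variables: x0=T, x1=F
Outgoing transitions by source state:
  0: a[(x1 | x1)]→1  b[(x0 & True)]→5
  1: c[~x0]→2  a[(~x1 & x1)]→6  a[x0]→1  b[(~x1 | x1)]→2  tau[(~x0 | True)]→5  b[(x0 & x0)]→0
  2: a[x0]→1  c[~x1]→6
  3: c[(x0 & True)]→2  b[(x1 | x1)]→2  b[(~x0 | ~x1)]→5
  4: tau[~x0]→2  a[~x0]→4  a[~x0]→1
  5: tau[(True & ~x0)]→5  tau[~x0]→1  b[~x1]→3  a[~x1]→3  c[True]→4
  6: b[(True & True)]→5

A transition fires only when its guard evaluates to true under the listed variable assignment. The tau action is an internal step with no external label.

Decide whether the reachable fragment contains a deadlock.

R = {0,1,2,3,4,5,6}
  0: b→5  [1 out]
  1: a→1  b→0  b→2  tau→5  [4 out]
  2: a→1  c→6  [2 out]
  3: b→5  c→2  [2 out]
  4: ∅  [STUCK]
  5: a→3  b→3  c→4  [3 out]
  6: b→5  [1 out]
witness 4: b·c

Answer: DEADLOCK at state 4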